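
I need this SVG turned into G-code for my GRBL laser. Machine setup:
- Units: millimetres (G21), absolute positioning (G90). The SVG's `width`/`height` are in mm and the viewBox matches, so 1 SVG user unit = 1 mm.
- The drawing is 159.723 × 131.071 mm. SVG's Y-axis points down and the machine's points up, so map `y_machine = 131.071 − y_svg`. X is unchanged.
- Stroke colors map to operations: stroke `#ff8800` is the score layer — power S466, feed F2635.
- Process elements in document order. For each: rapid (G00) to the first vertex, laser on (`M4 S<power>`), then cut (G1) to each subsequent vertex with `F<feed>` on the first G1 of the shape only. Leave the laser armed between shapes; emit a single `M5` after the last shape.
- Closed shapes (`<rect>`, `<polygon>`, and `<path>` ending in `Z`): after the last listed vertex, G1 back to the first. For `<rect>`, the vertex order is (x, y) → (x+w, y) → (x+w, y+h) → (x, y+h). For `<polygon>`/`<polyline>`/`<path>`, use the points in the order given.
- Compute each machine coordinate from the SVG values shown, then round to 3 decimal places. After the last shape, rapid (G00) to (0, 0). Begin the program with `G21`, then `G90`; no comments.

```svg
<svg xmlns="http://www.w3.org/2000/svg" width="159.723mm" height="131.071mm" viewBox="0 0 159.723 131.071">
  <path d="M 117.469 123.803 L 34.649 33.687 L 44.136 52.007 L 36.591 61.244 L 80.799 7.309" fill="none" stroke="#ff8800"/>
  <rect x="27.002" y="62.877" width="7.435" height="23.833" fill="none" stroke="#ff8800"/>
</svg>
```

Since the viewBox matches the mm dimensions, user units are millimetres directly. The only transform is the Y-flip y_m = 131.071 − y_svg.

Shape 1 is a open polyline drawn with `<path>`. Its stroke #ff8800 means score at S466, F2635. After flipping Y the toolpath is (117.469,7.268) → (34.649,97.384) → (44.136,79.064) → (36.591,69.827) → (80.799,123.762).

Shape 2 is a rectangle drawn with `<rect>`. Its stroke #ff8800 means score at S466, F2635. After flipping Y the toolpath is (27.002,68.194) → (34.437,68.194) → (34.437,44.361) → (27.002,44.361) → (27.002,68.194), returning to the start.

G21
G90
G00 X117.469 Y7.268
M4 S466
G1 X34.649 Y97.384 F2635
G1 X44.136 Y79.064
G1 X36.591 Y69.827
G1 X80.799 Y123.762
G00 X27.002 Y68.194
M4 S466
G1 X34.437 Y68.194 F2635
G1 X34.437 Y44.361
G1 X27.002 Y44.361
G1 X27.002 Y68.194
M5
G00 X0.000 Y0.000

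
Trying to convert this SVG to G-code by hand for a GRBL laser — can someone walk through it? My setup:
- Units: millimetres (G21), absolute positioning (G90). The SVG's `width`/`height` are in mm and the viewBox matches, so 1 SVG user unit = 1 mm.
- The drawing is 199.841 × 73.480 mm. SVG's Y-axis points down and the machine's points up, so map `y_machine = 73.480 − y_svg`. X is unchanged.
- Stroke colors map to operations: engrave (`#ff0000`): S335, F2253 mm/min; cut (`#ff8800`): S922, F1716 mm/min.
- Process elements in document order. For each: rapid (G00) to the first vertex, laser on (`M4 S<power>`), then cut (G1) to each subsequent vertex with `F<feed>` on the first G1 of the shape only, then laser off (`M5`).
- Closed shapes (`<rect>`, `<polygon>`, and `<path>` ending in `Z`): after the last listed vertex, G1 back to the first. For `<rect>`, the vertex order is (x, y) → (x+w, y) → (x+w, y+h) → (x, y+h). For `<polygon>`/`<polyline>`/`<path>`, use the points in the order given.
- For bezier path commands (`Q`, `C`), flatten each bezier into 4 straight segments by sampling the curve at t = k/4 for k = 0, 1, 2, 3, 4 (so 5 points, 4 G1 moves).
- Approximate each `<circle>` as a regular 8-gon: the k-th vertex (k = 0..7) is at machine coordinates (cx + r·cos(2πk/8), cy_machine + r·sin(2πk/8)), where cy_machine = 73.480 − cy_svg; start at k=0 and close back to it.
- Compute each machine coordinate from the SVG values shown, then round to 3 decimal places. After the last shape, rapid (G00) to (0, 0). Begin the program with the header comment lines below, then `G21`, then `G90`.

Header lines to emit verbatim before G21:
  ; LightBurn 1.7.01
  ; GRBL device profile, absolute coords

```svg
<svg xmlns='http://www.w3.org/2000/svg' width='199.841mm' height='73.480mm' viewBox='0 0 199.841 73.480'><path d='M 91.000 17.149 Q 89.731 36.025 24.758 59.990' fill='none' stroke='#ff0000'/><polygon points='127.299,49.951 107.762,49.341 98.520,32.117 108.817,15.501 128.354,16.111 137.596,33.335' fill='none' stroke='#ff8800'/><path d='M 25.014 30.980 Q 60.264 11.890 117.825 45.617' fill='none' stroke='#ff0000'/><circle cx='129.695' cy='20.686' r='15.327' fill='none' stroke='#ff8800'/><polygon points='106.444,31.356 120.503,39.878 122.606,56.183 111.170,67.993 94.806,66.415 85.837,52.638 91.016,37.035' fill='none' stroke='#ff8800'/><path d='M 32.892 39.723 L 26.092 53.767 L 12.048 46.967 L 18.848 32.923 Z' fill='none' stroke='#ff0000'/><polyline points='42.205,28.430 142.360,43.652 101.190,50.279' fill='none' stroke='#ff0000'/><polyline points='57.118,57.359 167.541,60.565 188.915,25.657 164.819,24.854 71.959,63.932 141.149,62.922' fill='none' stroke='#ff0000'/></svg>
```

1 u = 1 mm; y_m = 73.480 − y.

[1] `<path>` quadratic bezier, #ff0000→engrave S335 F2253: (91.000,56.331) → (86.384,46.575) → (73.805,36.183) → (53.263,25.154) → (24.758,13.490)

[2] `<polygon>` regular polygon, #ff8800→cut S922 F1716: (127.299,23.529) → (107.762,24.139) → (98.520,41.363) → (108.817,57.979) → (128.354,57.369) → (137.596,40.145) → (127.299,23.529) (closed)

[3] `<path>` quadratic bezier, #ff0000→engrave S335 F2253: (25.014,42.500) → (44.033,48.744) → (65.842,48.386) → (90.439,41.425) → (117.825,27.863)

[4] `<circle>` circle, #ff8800→cut S922 F1716: (145.022,52.794) → (140.533,63.632) → (129.695,68.121) → (118.857,63.632) → (114.368,52.794) → (118.857,41.956) → (129.695,37.467) → (140.533,41.956) → (145.022,52.794) (closed)

[5] `<polygon>` regular polygon, #ff8800→cut S922 F1716: (106.444,42.124) → (120.503,33.602) → (122.606,17.297) → (111.170,5.487) → (94.806,7.065) → (85.837,20.842) → (91.016,36.445) → (106.444,42.124) (closed)

[6] `<path>` regular polygon, #ff0000→engrave S335 F2253: (32.892,33.757) → (26.092,19.713) → (12.048,26.513) → (18.848,40.557) → (32.892,33.757) (closed)

[7] `<polyline>` open polyline, #ff0000→engrave S335 F2253: (42.205,45.050) → (142.360,29.828) → (101.190,23.201)

[8] `<polyline>` open polyline, #ff0000→engrave S335 F2253: (57.118,16.121) → (167.541,12.915) → (188.915,47.823) → (164.819,48.626) → (71.959,9.548) → (141.149,10.558)

; LightBurn 1.7.01
; GRBL device profile, absolute coords
G21
G90
G00 X91.000 Y56.331
M4 S335
G1 X86.384 Y46.575 F2253
G1 X73.805 Y36.183
G1 X53.263 Y25.154
G1 X24.758 Y13.490
M5
G00 X127.299 Y23.529
M4 S922
G1 X107.762 Y24.139 F1716
G1 X98.520 Y41.363
G1 X108.817 Y57.979
G1 X128.354 Y57.369
G1 X137.596 Y40.145
G1 X127.299 Y23.529
M5
G00 X25.014 Y42.500
M4 S335
G1 X44.033 Y48.744 F2253
G1 X65.842 Y48.386
G1 X90.439 Y41.425
G1 X117.825 Y27.863
M5
G00 X145.022 Y52.794
M4 S922
G1 X140.533 Y63.632 F1716
G1 X129.695 Y68.121
G1 X118.857 Y63.632
G1 X114.368 Y52.794
G1 X118.857 Y41.956
G1 X129.695 Y37.467
G1 X140.533 Y41.956
G1 X145.022 Y52.794
M5
G00 X106.444 Y42.124
M4 S922
G1 X120.503 Y33.602 F1716
G1 X122.606 Y17.297
G1 X111.170 Y5.487
G1 X94.806 Y7.065
G1 X85.837 Y20.842
G1 X91.016 Y36.445
G1 X106.444 Y42.124
M5
G00 X32.892 Y33.757
M4 S335
G1 X26.092 Y19.713 F2253
G1 X12.048 Y26.513
G1 X18.848 Y40.557
G1 X32.892 Y33.757
M5
G00 X42.205 Y45.050
M4 S335
G1 X142.360 Y29.828 F2253
G1 X101.190 Y23.201
M5
G00 X57.118 Y16.121
M4 S335
G1 X167.541 Y12.915 F2253
G1 X188.915 Y47.823
G1 X164.819 Y48.626
G1 X71.959 Y9.548
G1 X141.149 Y10.558
M5
G00 X0.000 Y0.000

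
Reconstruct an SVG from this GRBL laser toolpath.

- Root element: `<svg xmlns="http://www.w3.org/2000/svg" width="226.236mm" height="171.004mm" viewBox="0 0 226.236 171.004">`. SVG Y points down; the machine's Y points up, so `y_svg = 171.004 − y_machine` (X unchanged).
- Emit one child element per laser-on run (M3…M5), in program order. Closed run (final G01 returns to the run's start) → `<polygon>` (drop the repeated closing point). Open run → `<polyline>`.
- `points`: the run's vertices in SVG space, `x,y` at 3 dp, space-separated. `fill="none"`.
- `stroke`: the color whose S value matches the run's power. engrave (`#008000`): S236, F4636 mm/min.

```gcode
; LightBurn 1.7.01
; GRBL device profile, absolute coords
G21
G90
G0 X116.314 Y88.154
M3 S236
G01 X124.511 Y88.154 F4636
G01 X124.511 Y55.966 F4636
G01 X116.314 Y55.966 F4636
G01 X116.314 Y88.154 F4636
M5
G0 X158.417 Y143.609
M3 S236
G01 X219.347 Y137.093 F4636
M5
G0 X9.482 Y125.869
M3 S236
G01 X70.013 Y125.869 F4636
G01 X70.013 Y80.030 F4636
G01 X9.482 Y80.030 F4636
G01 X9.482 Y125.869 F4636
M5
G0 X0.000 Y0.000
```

<svg xmlns="http://www.w3.org/2000/svg" width="226.236mm" height="171.004mm" viewBox="0 0 226.236 171.004">
  <polygon points="116.314,82.850 124.511,82.850 124.511,115.038 116.314,115.038" fill="none" stroke="#008000"/>
  <polyline points="158.417,27.395 219.347,33.911" fill="none" stroke="#008000"/>
  <polygon points="9.482,45.135 70.013,45.135 70.013,90.974 9.482,90.974" fill="none" stroke="#008000"/>
</svg>

y_svg = 171.004 − y_m. Every run uses S236, so all elements get stroke `#008000` (engrave).

[1] closed run; points: 116.314,82.850 124.511,82.850 124.511,115.038 116.314,115.038

[2] open run; points: 158.417,27.395 219.347,33.911

[3] closed run; points: 9.482,45.135 70.013,45.135 70.013,90.974 9.482,90.974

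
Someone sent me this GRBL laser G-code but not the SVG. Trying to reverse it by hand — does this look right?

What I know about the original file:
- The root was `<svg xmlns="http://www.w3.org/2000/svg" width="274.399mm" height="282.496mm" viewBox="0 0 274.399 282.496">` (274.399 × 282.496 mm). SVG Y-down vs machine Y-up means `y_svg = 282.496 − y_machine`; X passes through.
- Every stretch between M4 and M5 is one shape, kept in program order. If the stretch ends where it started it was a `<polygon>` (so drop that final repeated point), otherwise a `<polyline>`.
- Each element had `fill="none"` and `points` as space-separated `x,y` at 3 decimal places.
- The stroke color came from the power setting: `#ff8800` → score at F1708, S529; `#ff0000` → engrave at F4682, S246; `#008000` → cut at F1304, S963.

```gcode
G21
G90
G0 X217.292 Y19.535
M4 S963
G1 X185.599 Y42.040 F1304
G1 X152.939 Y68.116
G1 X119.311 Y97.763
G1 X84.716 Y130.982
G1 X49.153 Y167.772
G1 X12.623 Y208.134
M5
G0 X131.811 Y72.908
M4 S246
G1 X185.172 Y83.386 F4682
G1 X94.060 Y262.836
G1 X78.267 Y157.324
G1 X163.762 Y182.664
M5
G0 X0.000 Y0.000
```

<svg xmlns="http://www.w3.org/2000/svg" width="274.399mm" height="282.496mm" viewBox="0 0 274.399 282.496">
  <polyline points="217.292,262.961 185.599,240.456 152.939,214.380 119.311,184.733 84.716,151.514 49.153,114.724 12.623,74.362" fill="none" stroke="#008000"/>
  <polyline points="131.811,209.588 185.172,199.110 94.060,19.660 78.267,125.172 163.762,99.832" fill="none" stroke="#ff0000"/>
</svg>

Each laser-on run becomes one SVG element. Flip Y back into SVG space with y_svg = 282.496 − y_machine.

Run 1: S963 ⇒ cut layer `#008000`. The run is open, so emit a `<polyline>` with points (Y-flipped): 217.292,262.961 185.599,240.456 152.939,214.380 119.311,184.733 84.716,151.514 49.153,114.724 12.623,74.362.

Run 2: power S246 maps to stroke `#ff0000` (engrave). The run is open, so emit a `<polyline>` with points (Y-flipped): 131.811,209.588 185.172,199.110 94.060,19.660 78.267,125.172 163.762,99.832.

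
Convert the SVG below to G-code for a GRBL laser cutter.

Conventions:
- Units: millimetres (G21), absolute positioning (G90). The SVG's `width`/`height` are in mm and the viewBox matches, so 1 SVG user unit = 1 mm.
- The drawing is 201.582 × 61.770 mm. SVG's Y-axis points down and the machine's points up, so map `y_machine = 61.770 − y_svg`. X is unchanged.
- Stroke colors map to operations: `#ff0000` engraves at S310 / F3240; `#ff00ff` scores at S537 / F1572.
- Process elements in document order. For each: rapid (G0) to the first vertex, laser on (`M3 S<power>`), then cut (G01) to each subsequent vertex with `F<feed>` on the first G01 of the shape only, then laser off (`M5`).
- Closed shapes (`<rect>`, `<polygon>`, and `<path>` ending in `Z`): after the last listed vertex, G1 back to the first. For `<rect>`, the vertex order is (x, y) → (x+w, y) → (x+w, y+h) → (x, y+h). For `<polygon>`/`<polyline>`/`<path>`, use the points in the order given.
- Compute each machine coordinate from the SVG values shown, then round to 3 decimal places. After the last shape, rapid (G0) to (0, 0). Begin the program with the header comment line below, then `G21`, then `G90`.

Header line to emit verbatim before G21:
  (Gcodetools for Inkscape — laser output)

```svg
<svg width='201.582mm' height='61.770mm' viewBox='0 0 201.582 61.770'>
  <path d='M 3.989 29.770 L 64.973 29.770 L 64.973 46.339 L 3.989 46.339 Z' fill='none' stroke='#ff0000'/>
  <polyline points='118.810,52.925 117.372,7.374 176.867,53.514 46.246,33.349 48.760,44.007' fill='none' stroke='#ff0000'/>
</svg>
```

viewBox `0 0 201.582 61.770` with mm width/height → 1 unit = 1 mm. Flip: y_m = 61.770 − y_svg.

**Shape 1** — `<path>` rectangle, stroke `#ff0000` → engrave (S310, F3240). Machine vertices: (3.989,32.000) → (64.973,32.000) → (64.973,15.431) → (3.989,15.431) → (3.989,32.000). Closed: final G1 returns to the first vertex.

**Shape 2** — `<polyline>` open polyline, stroke `#ff0000` → engrave (S310, F3240). Machine vertices: (118.810,8.845) → (117.372,54.396) → (176.867,8.256) → (46.246,28.421) → (48.760,17.763). Open path.

(Gcodetools for Inkscape — laser output)
G21
G90
G0 X3.989 Y32.000
M3 S310
G01 X64.973 Y32.000 F3240
G01 X64.973 Y15.431
G01 X3.989 Y15.431
G01 X3.989 Y32.000
M5
G0 X118.810 Y8.845
M3 S310
G01 X117.372 Y54.396 F3240
G01 X176.867 Y8.256
G01 X46.246 Y28.421
G01 X48.760 Y17.763
M5
G0 X0.000 Y0.000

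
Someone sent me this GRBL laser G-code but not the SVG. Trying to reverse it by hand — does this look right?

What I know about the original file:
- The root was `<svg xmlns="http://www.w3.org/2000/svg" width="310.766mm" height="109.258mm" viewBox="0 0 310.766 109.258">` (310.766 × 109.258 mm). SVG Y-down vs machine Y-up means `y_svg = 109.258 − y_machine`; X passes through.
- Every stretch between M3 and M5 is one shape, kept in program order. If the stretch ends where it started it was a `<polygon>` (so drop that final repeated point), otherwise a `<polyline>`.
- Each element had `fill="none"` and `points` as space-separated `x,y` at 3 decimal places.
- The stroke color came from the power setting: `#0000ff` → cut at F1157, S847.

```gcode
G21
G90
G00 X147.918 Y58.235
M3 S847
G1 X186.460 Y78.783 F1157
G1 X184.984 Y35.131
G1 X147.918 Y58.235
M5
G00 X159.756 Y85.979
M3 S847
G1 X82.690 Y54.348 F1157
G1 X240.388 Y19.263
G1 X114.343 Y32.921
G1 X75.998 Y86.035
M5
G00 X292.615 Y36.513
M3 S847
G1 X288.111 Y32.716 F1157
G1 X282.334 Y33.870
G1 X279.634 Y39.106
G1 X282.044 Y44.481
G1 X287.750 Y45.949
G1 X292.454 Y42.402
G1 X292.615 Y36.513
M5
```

Machine Y-up, SVG Y-down with viewBox height 109.258, so y_svg = 109.258 − y_machine; X carries over. Every run uses S847, so all elements get stroke `#0000ff` (cut).

Run 1: The run returns to its start, so emit a `<polygon>` with points (Y-flipped): 147.918,51.023 186.460,30.475 184.984,74.127.

Run 2: The run is open, so emit a `<polyline>` with points (Y-flipped): 159.756,23.279 82.690,54.910 240.388,89.995 114.343,76.337 75.998,23.223.

Run 3: The run returns to its start, so emit a `<polygon>` with points (Y-flipped): 292.615,72.745 288.111,76.542 282.334,75.388 279.634,70.152 282.044,64.777 287.750,63.309 292.454,66.856.

<svg xmlns="http://www.w3.org/2000/svg" width="310.766mm" height="109.258mm" viewBox="0 0 310.766 109.258">
  <polygon points="147.918,51.023 186.460,30.475 184.984,74.127" fill="none" stroke="#0000ff"/>
  <polyline points="159.756,23.279 82.690,54.910 240.388,89.995 114.343,76.337 75.998,23.223" fill="none" stroke="#0000ff"/>
  <polygon points="292.615,72.745 288.111,76.542 282.334,75.388 279.634,70.152 282.044,64.777 287.750,63.309 292.454,66.856" fill="none" stroke="#0000ff"/>
</svg>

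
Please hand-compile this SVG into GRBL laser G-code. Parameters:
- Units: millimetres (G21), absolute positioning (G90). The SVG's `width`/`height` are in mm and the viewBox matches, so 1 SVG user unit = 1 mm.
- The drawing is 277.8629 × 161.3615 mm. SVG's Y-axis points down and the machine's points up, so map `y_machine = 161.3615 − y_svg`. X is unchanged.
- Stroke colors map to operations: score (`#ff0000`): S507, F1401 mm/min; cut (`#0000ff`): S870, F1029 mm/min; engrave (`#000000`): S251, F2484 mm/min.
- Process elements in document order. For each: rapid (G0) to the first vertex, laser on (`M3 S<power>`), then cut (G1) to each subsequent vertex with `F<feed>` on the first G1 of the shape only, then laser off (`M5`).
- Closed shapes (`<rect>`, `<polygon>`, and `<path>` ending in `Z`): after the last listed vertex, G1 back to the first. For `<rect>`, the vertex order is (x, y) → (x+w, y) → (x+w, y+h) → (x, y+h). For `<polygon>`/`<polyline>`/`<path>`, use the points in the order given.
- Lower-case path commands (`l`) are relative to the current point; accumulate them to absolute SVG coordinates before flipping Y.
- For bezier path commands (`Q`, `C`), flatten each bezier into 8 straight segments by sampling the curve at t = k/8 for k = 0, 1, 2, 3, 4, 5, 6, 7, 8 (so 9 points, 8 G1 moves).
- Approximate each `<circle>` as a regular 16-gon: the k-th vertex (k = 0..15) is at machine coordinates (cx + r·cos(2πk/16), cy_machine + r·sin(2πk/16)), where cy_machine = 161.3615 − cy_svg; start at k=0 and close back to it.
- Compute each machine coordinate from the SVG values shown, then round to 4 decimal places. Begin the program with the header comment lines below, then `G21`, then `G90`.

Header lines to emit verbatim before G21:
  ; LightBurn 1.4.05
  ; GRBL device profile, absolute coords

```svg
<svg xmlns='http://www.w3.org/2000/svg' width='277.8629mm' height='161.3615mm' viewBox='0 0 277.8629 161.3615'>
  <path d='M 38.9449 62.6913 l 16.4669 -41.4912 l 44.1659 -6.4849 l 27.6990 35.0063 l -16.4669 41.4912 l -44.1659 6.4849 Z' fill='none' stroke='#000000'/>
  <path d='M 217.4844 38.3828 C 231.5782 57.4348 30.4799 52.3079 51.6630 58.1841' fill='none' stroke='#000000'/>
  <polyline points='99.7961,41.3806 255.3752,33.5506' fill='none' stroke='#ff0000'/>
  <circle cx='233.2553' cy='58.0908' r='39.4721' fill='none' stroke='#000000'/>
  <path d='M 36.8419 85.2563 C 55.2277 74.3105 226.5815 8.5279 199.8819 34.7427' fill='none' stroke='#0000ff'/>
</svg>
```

; LightBurn 1.4.05
; GRBL device profile, absolute coords
G21
G90
G0 X38.9449 Y98.6702
M3 S251
G1 X55.4118 Y140.1614 F2484
G1 X99.5777 Y146.6463
G1 X127.2767 Y111.6400
G1 X110.8098 Y70.1488
G1 X66.6439 Y63.6639
G1 X38.9449 Y98.6702
M5
G0 X217.4844 Y122.9787
M3 S251
G1 X213.5369 Y116.8989 F2484
G1 X194.5418 Y112.6735
G1 X165.6256 Y109.8904
G1 X131.9152 Y108.1371
G1 X98.5371 Y107.0015
G1 X70.6179 Y106.0712
G1 X53.2843 Y104.9339
G1 X51.6630 Y103.1774
M5
G0 X99.7961 Y119.9809
M3 S507
G1 X255.3752 Y127.8109 F1401
M5
G0 X272.7274 Y103.2707
M3 S251
G1 X269.7228 Y118.3760 F2484
G1 X261.1663 Y131.1817
G1 X248.3606 Y139.7382
G1 X233.2553 Y142.7428
G1 X218.1500 Y139.7382
G1 X205.3443 Y131.1817
G1 X196.7878 Y118.3760
G1 X193.7832 Y103.2707
G1 X196.7878 Y88.1654
G1 X205.3443 Y75.3597
G1 X218.1500 Y66.8032
G1 X233.2553 Y63.7986
G1 X248.3606 Y66.8032
G1 X261.1663 Y75.3597
G1 X269.7228 Y88.1654
G1 X272.7274 Y103.2707
M5
G0 X36.8419 Y76.1052
M3 S870
G1 X50.2214 Y82.4936 F1029
G1 X73.8280 Y92.3022
G1 X103.5484 Y103.8103
G1 X135.2689 Y115.2972
G1 X164.8761 Y125.0423
G1 X188.2563 Y131.3247
G1 X201.2961 Y132.4238
G1 X199.8819 Y126.6188
M5

viewBox `0 0 277.8629 161.3615` with mm width/height → 1 unit = 1 mm. Flip: y_m = 161.3615 − y_svg.

**Shape 1** — `<path>` regular polygon, stroke `#000000` → engrave (S251, F2484). Machine vertices: (38.9449,98.6702) → (55.4118,140.1614) → (99.5777,146.6463) → (127.2767,111.6400) → (110.8098,70.1488) → (66.6439,63.6639) → (38.9449,98.6702). Closed: final G1 returns to the first vertex.

**Shape 2** — `<path>` cubic bezier, stroke `#000000` → engrave (S251, F2484). Control points (SVG): P0=(217.4844,38.3828), P1=(231.5782,57.4348), P2=(30.4799,52.3079), P3=(51.6630,58.1841); sampled at t=k/8. Machine vertices: (217.4844,122.9787) → (213.5369,116.8989) → (194.5418,112.6735) → (165.6256,109.8904) → (131.9152,108.1371) → (98.5371,107.0015) → (70.6179,106.0712) → (53.2843,104.9339) → (51.6630,103.1774). Open path.

**Shape 3** — `<polyline>` line segment, stroke `#ff0000` → score (S507, F1401). Machine vertices: (99.7961,119.9809) → (255.3752,127.8109). Open path.

**Shape 4** — `<circle>` circle, stroke `#000000` → engrave (S251, F2484). Machine vertices: (272.7274,103.2707) → (269.7228,118.3760) → (261.1663,131.1817) → (248.3606,139.7382) → (233.2553,142.7428) → (218.1500,139.7382) → (205.3443,131.1817) → (196.7878,118.3760) → (193.7832,103.2707) → (196.7878,88.1654) → (205.3443,75.3597) → (218.1500,66.8032) → (233.2553,63.7986) → (248.3606,66.8032) → (261.1663,75.3597) → (269.7228,88.1654) → (272.7274,103.2707). Closed: final G1 returns to the first vertex.

**Shape 5** — `<path>` cubic bezier, stroke `#0000ff` → cut (S870, F1029). Control points (SVG): P0=(36.8419,85.2563), P1=(55.2277,74.3105), P2=(226.5815,8.5279), P3=(199.8819,34.7427); sampled at t=k/8. Machine vertices: (36.8419,76.1052) → (50.2214,82.4936) → (73.8280,92.3022) → (103.5484,103.8103) → (135.2689,115.2972) → (164.8761,125.0423) → (188.2563,131.3247) → (201.2961,132.4238) → (199.8819,126.6188). Open path.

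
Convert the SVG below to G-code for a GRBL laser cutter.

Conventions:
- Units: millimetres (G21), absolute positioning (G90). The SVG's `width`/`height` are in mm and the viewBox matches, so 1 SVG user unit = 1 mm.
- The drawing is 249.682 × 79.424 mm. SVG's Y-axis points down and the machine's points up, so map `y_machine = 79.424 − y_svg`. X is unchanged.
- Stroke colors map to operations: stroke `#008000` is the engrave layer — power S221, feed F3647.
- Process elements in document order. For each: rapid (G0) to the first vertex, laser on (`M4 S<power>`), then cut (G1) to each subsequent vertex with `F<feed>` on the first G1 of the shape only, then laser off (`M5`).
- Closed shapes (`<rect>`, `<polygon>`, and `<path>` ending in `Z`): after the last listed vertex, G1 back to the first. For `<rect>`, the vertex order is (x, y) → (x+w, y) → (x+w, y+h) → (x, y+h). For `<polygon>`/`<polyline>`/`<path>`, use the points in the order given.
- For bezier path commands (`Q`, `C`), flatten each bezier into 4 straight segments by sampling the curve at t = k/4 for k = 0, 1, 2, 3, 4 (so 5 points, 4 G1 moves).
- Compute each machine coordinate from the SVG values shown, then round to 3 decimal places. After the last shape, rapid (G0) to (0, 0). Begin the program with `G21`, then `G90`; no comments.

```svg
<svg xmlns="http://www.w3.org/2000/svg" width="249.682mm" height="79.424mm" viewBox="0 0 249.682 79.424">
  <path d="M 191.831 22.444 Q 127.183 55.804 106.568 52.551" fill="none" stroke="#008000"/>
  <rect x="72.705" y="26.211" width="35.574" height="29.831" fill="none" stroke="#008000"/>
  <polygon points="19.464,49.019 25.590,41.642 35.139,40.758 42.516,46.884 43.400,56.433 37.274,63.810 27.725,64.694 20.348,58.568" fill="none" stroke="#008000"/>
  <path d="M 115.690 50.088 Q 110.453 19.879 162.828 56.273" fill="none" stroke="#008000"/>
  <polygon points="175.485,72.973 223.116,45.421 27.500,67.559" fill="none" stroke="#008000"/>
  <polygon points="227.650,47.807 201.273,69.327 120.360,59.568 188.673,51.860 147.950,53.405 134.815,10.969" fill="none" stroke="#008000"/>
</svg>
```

1 u = 1 mm; y_m = 79.424 − y.

[1] `<path>` quadratic bezier, #008000→engrave S221 F3647: (191.831,56.980) → (162.259,42.588) → (138.191,32.773) → (119.628,27.535) → (106.568,26.873)

[2] `<rect>` rectangle, #008000→engrave S221 F3647: (72.705,53.213) → (108.279,53.213) → (108.279,23.382) → (72.705,23.382) → (72.705,53.213) (closed)

[3] `<polygon>` regular polygon, #008000→engrave S221 F3647: (19.464,30.405) → (25.590,37.782) → (35.139,38.666) → (42.516,32.540) → (43.400,22.991) → (37.274,15.614) → (27.725,14.730) → (20.348,20.856) → (19.464,30.405) (closed)

[4] `<path>` quadratic bezier, #008000→engrave S221 F3647: (115.690,29.336) → (116.672,40.278) → (124.856,42.894) → (140.241,37.185) → (162.828,23.151)

[5] `<polygon>` closed polygon, #008000→engrave S221 F3647: (175.485,6.451) → (223.116,34.003) → (27.500,11.865) → (175.485,6.451) (closed)

[6] `<polygon>` closed polygon, #008000→engrave S221 F3647: (227.650,31.617) → (201.273,10.097) → (120.360,19.856) → (188.673,27.564) → (147.950,26.019) → (134.815,68.455) → (227.650,31.617) (closed)

G21
G90
G0 X191.831 Y56.980
M4 S221
G1 X162.259 Y42.588 F3647
G1 X138.191 Y32.773
G1 X119.628 Y27.535
G1 X106.568 Y26.873
M5
G0 X72.705 Y53.213
M4 S221
G1 X108.279 Y53.213 F3647
G1 X108.279 Y23.382
G1 X72.705 Y23.382
G1 X72.705 Y53.213
M5
G0 X19.464 Y30.405
M4 S221
G1 X25.590 Y37.782 F3647
G1 X35.139 Y38.666
G1 X42.516 Y32.540
G1 X43.400 Y22.991
G1 X37.274 Y15.614
G1 X27.725 Y14.730
G1 X20.348 Y20.856
G1 X19.464 Y30.405
M5
G0 X115.690 Y29.336
M4 S221
G1 X116.672 Y40.278 F3647
G1 X124.856 Y42.894
G1 X140.241 Y37.185
G1 X162.828 Y23.151
M5
G0 X175.485 Y6.451
M4 S221
G1 X223.116 Y34.003 F3647
G1 X27.500 Y11.865
G1 X175.485 Y6.451
M5
G0 X227.650 Y31.617
M4 S221
G1 X201.273 Y10.097 F3647
G1 X120.360 Y19.856
G1 X188.673 Y27.564
G1 X147.950 Y26.019
G1 X134.815 Y68.455
G1 X227.650 Y31.617
M5
G0 X0.000 Y0.000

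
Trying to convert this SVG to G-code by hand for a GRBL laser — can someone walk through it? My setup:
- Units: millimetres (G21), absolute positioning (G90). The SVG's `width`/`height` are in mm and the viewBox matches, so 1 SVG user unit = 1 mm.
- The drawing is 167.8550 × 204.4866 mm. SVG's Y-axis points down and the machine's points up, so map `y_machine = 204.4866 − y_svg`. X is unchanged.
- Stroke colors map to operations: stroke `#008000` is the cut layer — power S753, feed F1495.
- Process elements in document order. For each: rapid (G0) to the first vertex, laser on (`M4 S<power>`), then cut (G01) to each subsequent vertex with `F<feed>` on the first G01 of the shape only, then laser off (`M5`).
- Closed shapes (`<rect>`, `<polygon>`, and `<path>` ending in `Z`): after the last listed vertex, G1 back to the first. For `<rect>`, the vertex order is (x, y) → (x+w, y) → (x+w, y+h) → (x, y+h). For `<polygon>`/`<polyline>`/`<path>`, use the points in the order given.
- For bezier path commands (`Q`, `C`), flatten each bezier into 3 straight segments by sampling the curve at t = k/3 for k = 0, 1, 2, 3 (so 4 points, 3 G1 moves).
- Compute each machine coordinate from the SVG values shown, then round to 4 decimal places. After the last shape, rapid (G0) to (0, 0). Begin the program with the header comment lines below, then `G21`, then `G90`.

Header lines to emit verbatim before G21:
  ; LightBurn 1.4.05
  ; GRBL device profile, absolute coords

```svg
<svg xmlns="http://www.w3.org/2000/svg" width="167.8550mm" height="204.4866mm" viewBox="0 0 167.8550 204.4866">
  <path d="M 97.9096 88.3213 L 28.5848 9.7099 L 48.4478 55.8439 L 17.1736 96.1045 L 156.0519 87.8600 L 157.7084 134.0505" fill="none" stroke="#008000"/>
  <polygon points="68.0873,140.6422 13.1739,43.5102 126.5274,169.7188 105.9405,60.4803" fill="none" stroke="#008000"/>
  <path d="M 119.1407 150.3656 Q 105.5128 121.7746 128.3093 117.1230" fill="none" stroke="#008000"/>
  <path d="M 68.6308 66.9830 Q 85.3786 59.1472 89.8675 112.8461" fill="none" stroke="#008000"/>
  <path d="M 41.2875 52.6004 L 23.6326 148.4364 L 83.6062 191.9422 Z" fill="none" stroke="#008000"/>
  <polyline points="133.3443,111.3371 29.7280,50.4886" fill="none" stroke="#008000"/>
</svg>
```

; LightBurn 1.4.05
; GRBL device profile, absolute coords
G21
G90
G0 X97.9096 Y116.1653
M4 S753
G01 X28.5848 Y194.7767 F1495
G01 X48.4478 Y148.6427
G01 X17.1736 Y108.3821
G01 X156.0519 Y116.6266
G01 X157.7084 Y70.4361
M5
G0 X68.0873 Y63.8444
M4 S753
G01 X13.1739 Y160.9764 F1495
G01 X126.5274 Y34.7678
G01 X105.9405 Y144.0063
G01 X68.0873 Y63.8444
M5
G0 X119.1407 Y54.1210
M4 S753
G01 X114.1026 Y70.5217 F1495
G01 X117.1588 Y81.6026
G01 X128.3093 Y87.3636
M5
G0 X68.6308 Y137.5036
M4 S753
G01 X78.4339 Y135.8903 F1495
G01 X85.5128 Y120.6026
G01 X89.8675 Y91.6405
M5
G0 X41.2875 Y151.8862
M4 S753
G01 X23.6326 Y56.0502 F1495
G01 X83.6062 Y12.5444
G01 X41.2875 Y151.8862
M5
G0 X133.3443 Y93.1495
M4 S753
G01 X29.7280 Y153.9980 F1495
M5
G0 X0.0000 Y0.0000

Since the viewBox matches the mm dimensions, user units are millimetres directly. The only transform is the Y-flip y_m = 204.4866 − y_svg.

Shape 1 is a open polyline drawn with `<path>`. Its stroke #008000 means cut at S753, F1495. After flipping Y the toolpath is (97.9096,116.1653) → (28.5848,194.7767) → (48.4478,148.6427) → (17.1736,108.3821) → (156.0519,116.6266) → (157.7084,70.4361).

Shape 2 is a closed polygon drawn with `<polygon>`. Its stroke #008000 means cut at S753, F1495. After flipping Y the toolpath is (68.0873,63.8444) → (13.1739,160.9764) → (126.5274,34.7678) → (105.9405,144.0063) → (68.0873,63.8444), returning to the start.

Shape 3 is a quadratic bezier drawn with `<path>`. Its stroke #008000 means cut at S753, F1495. After flipping Y the toolpath is (119.1407,54.1210) → (114.1026,70.5217) → (117.1588,81.6026) → (128.3093,87.3636).

Shape 4 is a quadratic bezier drawn with `<path>`. Its stroke #008000 means cut at S753, F1495. After flipping Y the toolpath is (68.6308,137.5036) → (78.4339,135.8903) → (85.5128,120.6026) → (89.8675,91.6405).

Shape 5 is a closed polygon drawn with `<path>`. Its stroke #008000 means cut at S753, F1495. After flipping Y the toolpath is (41.2875,151.8862) → (23.6326,56.0502) → (83.6062,12.5444) → (41.2875,151.8862), returning to the start.

Shape 6 is a line segment drawn with `<polyline>`. Its stroke #008000 means cut at S753, F1495. After flipping Y the toolpath is (133.3443,93.1495) → (29.7280,153.9980).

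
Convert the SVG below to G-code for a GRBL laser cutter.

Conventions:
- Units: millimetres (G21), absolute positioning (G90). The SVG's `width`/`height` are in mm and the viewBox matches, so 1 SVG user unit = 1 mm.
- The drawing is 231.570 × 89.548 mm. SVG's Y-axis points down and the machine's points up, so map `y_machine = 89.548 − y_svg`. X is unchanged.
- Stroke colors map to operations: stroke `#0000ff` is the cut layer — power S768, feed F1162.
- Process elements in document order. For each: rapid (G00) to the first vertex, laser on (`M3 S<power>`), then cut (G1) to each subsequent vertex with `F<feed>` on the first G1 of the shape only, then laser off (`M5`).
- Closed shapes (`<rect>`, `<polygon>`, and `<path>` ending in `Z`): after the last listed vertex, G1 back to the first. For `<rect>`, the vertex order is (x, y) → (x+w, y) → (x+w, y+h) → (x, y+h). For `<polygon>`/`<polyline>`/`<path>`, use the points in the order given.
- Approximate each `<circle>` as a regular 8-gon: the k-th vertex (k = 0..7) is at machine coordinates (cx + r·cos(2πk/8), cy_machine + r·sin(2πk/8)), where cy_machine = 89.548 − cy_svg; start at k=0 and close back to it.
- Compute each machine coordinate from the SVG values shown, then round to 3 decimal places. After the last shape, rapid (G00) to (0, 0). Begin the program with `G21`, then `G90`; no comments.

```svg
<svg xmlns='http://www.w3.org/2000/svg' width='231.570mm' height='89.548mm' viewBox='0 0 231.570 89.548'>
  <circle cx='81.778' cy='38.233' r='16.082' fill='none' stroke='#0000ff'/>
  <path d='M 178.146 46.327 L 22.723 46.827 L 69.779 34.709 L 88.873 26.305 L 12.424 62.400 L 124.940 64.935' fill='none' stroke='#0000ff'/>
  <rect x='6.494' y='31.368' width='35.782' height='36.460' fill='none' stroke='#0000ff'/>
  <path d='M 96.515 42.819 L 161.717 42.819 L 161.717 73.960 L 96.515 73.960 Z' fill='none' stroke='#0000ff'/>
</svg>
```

G21
G90
G00 X97.860 Y51.315
M3 S768
G1 X93.150 Y62.687 F1162
G1 X81.778 Y67.397
G1 X70.406 Y62.687
G1 X65.696 Y51.315
G1 X70.406 Y39.943
G1 X81.778 Y35.233
G1 X93.150 Y39.943
G1 X97.860 Y51.315
M5
G00 X178.146 Y43.221
M3 S768
G1 X22.723 Y42.721 F1162
G1 X69.779 Y54.839
G1 X88.873 Y63.243
G1 X12.424 Y27.148
G1 X124.940 Y24.613
M5
G00 X6.494 Y58.180
M3 S768
G1 X42.276 Y58.180 F1162
G1 X42.276 Y21.720
G1 X6.494 Y21.720
G1 X6.494 Y58.180
M5
G00 X96.515 Y46.729
M3 S768
G1 X161.717 Y46.729 F1162
G1 X161.717 Y15.588
G1 X96.515 Y15.588
G1 X96.515 Y46.729
M5
G00 X0.000 Y0.000

1 u = 1 mm; y_m = 89.548 − y.

[1] `<circle>` circle, #0000ff→cut S768 F1162: (97.860,51.315) → (93.150,62.687) → (81.778,67.397) → (70.406,62.687) → (65.696,51.315) → (70.406,39.943) → (81.778,35.233) → (93.150,39.943) → (97.860,51.315) (closed)

[2] `<path>` open polyline, #0000ff→cut S768 F1162: (178.146,43.221) → (22.723,42.721) → (69.779,54.839) → (88.873,63.243) → (12.424,27.148) → (124.940,24.613)

[3] `<rect>` rectangle, #0000ff→cut S768 F1162: (6.494,58.180) → (42.276,58.180) → (42.276,21.720) → (6.494,21.720) → (6.494,58.180) (closed)

[4] `<path>` rectangle, #0000ff→cut S768 F1162: (96.515,46.729) → (161.717,46.729) → (161.717,15.588) → (96.515,15.588) → (96.515,46.729) (closed)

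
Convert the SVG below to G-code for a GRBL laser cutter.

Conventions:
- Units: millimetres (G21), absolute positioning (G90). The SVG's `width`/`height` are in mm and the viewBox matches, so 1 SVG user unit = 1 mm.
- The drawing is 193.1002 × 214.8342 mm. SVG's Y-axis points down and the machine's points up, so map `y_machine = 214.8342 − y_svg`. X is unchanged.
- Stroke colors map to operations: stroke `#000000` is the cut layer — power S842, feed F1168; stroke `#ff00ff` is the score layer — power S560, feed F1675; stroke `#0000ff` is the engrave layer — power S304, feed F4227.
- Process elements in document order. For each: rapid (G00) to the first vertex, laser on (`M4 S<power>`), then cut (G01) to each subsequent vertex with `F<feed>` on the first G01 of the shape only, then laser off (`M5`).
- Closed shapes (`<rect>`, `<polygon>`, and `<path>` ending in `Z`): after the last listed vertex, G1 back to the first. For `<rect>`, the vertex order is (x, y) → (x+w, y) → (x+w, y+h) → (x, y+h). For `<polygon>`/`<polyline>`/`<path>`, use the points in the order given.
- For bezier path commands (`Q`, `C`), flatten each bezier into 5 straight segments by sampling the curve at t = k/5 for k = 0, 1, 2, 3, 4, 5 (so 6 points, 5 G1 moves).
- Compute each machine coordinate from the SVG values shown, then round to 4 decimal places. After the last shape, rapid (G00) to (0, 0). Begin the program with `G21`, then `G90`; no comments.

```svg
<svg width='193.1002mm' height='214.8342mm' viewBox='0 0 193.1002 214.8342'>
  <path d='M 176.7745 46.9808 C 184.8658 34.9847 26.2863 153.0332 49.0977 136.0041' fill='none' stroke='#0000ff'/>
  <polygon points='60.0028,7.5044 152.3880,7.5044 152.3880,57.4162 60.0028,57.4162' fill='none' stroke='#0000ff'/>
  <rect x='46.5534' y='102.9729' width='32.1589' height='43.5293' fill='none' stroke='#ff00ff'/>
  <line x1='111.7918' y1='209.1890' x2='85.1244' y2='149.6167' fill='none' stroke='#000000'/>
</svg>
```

G21
G90
G00 X176.7745 Y167.8534
M4 S304
G01 X164.4133 Y161.5667 F4227
G01 X128.7580 Y136.7951
G01 X86.5157 Y106.2646
G01 X54.3933 Y82.7010
G01 X49.0977 Y78.8301
M5
G00 X60.0028 Y207.3298
M4 S304
G01 X152.3880 Y207.3298 F4227
G01 X152.3880 Y157.4180
G01 X60.0028 Y157.4180
G01 X60.0028 Y207.3298
M5
G00 X46.5534 Y111.8613
M4 S560
G01 X78.7123 Y111.8613 F1675
G01 X78.7123 Y68.3320
G01 X46.5534 Y68.3320
G01 X46.5534 Y111.8613
M5
G00 X111.7918 Y5.6452
M4 S842
G01 X85.1244 Y65.2175 F1168
M5
G00 X0.0000 Y0.0000

Since the viewBox matches the mm dimensions, user units are millimetres directly. The only transform is the Y-flip y_m = 214.8342 − y_svg.

Shape 1 is a cubic bezier drawn with `<path>`. Its stroke #0000ff means engrave at S304, F4227. After flipping Y the toolpath is (176.7745,167.8534) → (164.4133,161.5667) → (128.7580,136.7951) → (86.5157,106.2646) → (54.3933,82.7010) → (49.0977,78.8301).

Shape 2 is a rectangle drawn with `<polygon>`. Its stroke #0000ff means engrave at S304, F4227. After flipping Y the toolpath is (60.0028,207.3298) → (152.3880,207.3298) → (152.3880,157.4180) → (60.0028,157.4180) → (60.0028,207.3298), returning to the start.

Shape 3 is a rectangle drawn with `<rect>`. Its stroke #ff00ff means score at S560, F1675. After flipping Y the toolpath is (46.5534,111.8613) → (78.7123,111.8613) → (78.7123,68.3320) → (46.5534,68.3320) → (46.5534,111.8613), returning to the start.

Shape 4 is a line segment drawn with `<line>`. Its stroke #000000 means cut at S842, F1168. After flipping Y the toolpath is (111.7918,5.6452) → (85.1244,65.2175).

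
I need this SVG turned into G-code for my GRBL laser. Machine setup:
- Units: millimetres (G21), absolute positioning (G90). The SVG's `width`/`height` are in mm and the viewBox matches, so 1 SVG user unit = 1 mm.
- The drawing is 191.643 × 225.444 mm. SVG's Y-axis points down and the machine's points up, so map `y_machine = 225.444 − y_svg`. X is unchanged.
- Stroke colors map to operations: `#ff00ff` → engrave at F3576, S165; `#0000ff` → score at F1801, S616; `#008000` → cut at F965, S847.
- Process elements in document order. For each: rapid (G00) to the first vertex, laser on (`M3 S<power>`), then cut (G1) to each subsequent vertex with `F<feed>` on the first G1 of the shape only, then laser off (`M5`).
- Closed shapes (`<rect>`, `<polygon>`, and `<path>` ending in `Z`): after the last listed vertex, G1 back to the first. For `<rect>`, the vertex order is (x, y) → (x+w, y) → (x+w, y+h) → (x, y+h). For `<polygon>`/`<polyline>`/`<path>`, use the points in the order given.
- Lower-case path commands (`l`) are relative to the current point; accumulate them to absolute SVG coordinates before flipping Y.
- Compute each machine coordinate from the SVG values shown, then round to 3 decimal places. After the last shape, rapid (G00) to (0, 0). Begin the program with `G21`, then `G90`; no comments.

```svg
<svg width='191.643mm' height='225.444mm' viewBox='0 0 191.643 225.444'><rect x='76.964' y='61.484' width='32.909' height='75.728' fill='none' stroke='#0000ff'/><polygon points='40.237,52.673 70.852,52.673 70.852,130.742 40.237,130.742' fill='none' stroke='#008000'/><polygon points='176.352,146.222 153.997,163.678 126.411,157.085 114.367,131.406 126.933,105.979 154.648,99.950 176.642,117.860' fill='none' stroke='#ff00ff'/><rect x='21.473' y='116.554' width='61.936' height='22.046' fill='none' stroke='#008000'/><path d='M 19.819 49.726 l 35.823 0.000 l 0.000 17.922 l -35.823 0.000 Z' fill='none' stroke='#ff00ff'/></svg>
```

1 u = 1 mm; y_m = 225.444 − y.

[1] `<rect>` rectangle, #0000ff→score S616 F1801: (76.964,163.960) → (109.873,163.960) → (109.873,88.232) → (76.964,88.232) → (76.964,163.960) (closed)

[2] `<polygon>` rectangle, #008000→cut S847 F965: (40.237,172.771) → (70.852,172.771) → (70.852,94.702) → (40.237,94.702) → (40.237,172.771) (closed)

[3] `<polygon>` regular polygon, #ff00ff→engrave S165 F3576: (176.352,79.222) → (153.997,61.766) → (126.411,68.359) → (114.367,94.038) → (126.933,119.465) → (154.648,125.494) → (176.642,107.584) → (176.352,79.222) (closed)

[4] `<rect>` rectangle, #008000→cut S847 F965: (21.473,108.890) → (83.409,108.890) → (83.409,86.844) → (21.473,86.844) → (21.473,108.890) (closed)

[5] `<path>` rectangle, #ff00ff→engrave S165 F3576: (19.819,175.718) → (55.642,175.718) → (55.642,157.796) → (19.819,157.796) → (19.819,175.718) (closed)

G21
G90
G00 X76.964 Y163.960
M3 S616
G1 X109.873 Y163.960 F1801
G1 X109.873 Y88.232
G1 X76.964 Y88.232
G1 X76.964 Y163.960
M5
G00 X40.237 Y172.771
M3 S847
G1 X70.852 Y172.771 F965
G1 X70.852 Y94.702
G1 X40.237 Y94.702
G1 X40.237 Y172.771
M5
G00 X176.352 Y79.222
M3 S165
G1 X153.997 Y61.766 F3576
G1 X126.411 Y68.359
G1 X114.367 Y94.038
G1 X126.933 Y119.465
G1 X154.648 Y125.494
G1 X176.642 Y107.584
G1 X176.352 Y79.222
M5
G00 X21.473 Y108.890
M3 S847
G1 X83.409 Y108.890 F965
G1 X83.409 Y86.844
G1 X21.473 Y86.844
G1 X21.473 Y108.890
M5
G00 X19.819 Y175.718
M3 S165
G1 X55.642 Y175.718 F3576
G1 X55.642 Y157.796
G1 X19.819 Y157.796
G1 X19.819 Y175.718
M5
G00 X0.000 Y0.000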